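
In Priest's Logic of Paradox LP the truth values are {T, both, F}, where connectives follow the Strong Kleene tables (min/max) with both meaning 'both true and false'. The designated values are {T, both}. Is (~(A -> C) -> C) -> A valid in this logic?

Countermodel: A=F, C=T gives F, which is not designated.

No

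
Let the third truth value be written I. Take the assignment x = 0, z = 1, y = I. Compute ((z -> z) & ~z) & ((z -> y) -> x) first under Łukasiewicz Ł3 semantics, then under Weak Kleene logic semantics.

0; I

In Łukasiewicz Ł3: z -> z = 1 -> 1 = 1
~z = ~1 = 0
(z -> z) & ~z = 1 & 0 = 0
z -> y = 1 -> I = I  [min(1, 1−1+½)]
(z -> y) -> x = I -> 0 = I
((z -> z) & ~z) & ((z -> y) -> x) = 0 & I = 0
In Weak Kleene logic: z -> z = 1 -> 1 = 1
~z = ~1 = 0
(z -> z) & ~z = 1 & 0 = 0
z -> y = 1 -> I = I
(z -> y) -> x = I -> 0 = I
((z -> z) & ~z) & ((z -> y) -> x) = 0 & I = I
They differ because Łukasiewicz Ł3 and Weak Kleene logic treat I differently under the binary connectives.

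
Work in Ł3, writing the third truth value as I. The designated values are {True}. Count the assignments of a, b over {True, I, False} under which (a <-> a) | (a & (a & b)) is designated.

Of the 9 assignments, 9 give a value in {True}.

9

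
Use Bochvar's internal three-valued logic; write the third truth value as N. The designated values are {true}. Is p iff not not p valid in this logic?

No

Countermodel: p=N gives N, which is not designated.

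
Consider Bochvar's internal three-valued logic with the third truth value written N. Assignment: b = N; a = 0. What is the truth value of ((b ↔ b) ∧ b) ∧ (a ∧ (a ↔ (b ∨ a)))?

N

b ↔ b = N ↔ N = N
(b ↔ b) ∧ b = N ∧ N = N
b ∨ a = N ∨ 0 = N
a ↔ (b ∨ a) = 0 ↔ N = N
a ∧ (a ↔ (b ∨ a)) = 0 ∧ N = N
((b ↔ b) ∧ b) ∧ (a ∧ (a ↔ (b ∨ a))) = N ∧ N = N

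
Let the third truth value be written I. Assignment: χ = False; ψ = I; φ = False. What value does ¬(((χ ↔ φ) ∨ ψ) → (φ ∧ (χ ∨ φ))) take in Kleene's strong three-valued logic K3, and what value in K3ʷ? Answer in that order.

True; I

In Kleene's strong three-valued logic K3: χ ↔ φ = False ↔ False = True
(χ ↔ φ) ∨ ψ = True ∨ I = True
χ ∨ φ = False ∨ False = False
φ ∧ (χ ∨ φ) = False ∧ False = False
((χ ↔ φ) ∨ ψ) → (φ ∧ (χ ∨ φ)) = True → False = False
¬(((χ ↔ φ) ∨ ψ) → (φ ∧ (χ ∨ φ))) = ¬False = True
In K3ʷ: χ ↔ φ = False ↔ False = True
(χ ↔ φ) ∨ ψ = True ∨ I = I
χ ∨ φ = False ∨ False = False
φ ∧ (χ ∨ φ) = False ∧ False = False
((χ ↔ φ) ∨ ψ) → (φ ∧ (χ ∨ φ)) = I → False = I  [any arg is the third value ⇒ result is the third value]
¬(((χ ↔ φ) ∨ ψ) → (φ ∧ (χ ∨ φ))) = ¬I = I
They differ because Kleene's strong three-valued logic K3 and K3ʷ treat I differently under the binary connectives.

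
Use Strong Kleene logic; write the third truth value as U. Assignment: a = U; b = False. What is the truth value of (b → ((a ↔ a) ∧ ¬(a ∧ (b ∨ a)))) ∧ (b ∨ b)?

False

a ↔ a = U ↔ U = U
b ∨ a = False ∨ U = U
a ∧ (b ∨ a) = U ∧ U = U
¬(a ∧ (b ∨ a)) = ¬U = U
(a ↔ a) ∧ ¬(a ∧ (b ∨ a)) = U ∧ U = U
b → ((a ↔ a) ∧ ¬(a ∧ (b ∨ a))) = False → U = True  [¬False ∨ U]
b ∨ b = False ∨ False = False
(b → ((a ↔ a) ∧ ¬(a ∧ (b ∨ a)))) ∧ (b ∨ b) = True ∧ False = False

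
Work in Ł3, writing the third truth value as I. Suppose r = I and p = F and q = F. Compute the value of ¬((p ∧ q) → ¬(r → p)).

F

p ∧ q = F ∧ F = F
r → p = I → F = I
¬(r → p) = ¬I = I
(p ∧ q) → ¬(r → p) = F → I = T
¬((p ∧ q) → ¬(r → p)) = ¬T = F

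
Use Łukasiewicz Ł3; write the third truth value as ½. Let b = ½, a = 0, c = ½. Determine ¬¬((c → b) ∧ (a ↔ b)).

c → b = ½ → ½ = 1  [min(1, 1−½+½)]
a ↔ b = 0 ↔ ½ = ½
(c → b) ∧ (a ↔ b) = 1 ∧ ½ = ½
¬((c → b) ∧ (a ↔ b)) = ¬½ = ½
¬¬((c → b) ∧ (a ↔ b)) = ¬½ = ½

½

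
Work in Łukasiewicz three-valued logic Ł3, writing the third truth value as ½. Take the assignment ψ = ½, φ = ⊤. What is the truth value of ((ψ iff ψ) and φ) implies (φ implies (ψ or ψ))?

ψ iff ψ = ½ iff ½ = ⊤  [1 − |½−½|]
(ψ iff ψ) and φ = ⊤ and ⊤ = ⊤
ψ or ψ = ½ or ½ = ½
φ implies (ψ or ψ) = ⊤ implies ½ = ½
((ψ iff ψ) and φ) implies (φ implies (ψ or ψ)) = ⊤ implies ½ = ½

½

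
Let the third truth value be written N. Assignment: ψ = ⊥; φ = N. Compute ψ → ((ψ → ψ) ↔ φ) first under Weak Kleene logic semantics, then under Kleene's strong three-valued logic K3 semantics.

In Weak Kleene logic: ψ → ψ = ⊥ → ⊥ = ⊤
(ψ → ψ) ↔ φ = ⊤ ↔ N = N
ψ → ((ψ → ψ) ↔ φ) = ⊥ → N = N  [any arg is the third value ⇒ result is the third value]
In Kleene's strong three-valued logic K3: ψ → ψ = ⊥ → ⊥ = ⊤
(ψ → ψ) ↔ φ = ⊤ ↔ N = N
ψ → ((ψ → ψ) ↔ φ) = ⊥ → N = ⊤  [¬⊥ ∨ N]
They differ because Weak Kleene logic and Kleene's strong three-valued logic K3 treat N differently under the binary connectives.

N; ⊤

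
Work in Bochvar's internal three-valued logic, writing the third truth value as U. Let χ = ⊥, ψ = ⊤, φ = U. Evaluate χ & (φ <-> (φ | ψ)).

U

φ | ψ = U | ⊤ = U
φ <-> (φ | ψ) = U <-> U = U
χ & (φ <-> (φ | ψ)) = ⊥ & U = U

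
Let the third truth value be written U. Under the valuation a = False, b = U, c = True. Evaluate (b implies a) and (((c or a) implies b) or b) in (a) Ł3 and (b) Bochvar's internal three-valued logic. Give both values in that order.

U; U

In Ł3: b implies a = U implies False = U
c or a = True or False = True
(c or a) implies b = True implies U = U
((c or a) implies b) or b = U or U = U
(b implies a) and (((c or a) implies b) or b) = U and U = U
In Bochvar's internal three-valued logic: b implies a = U implies False = U  [any arg is the third value ⇒ result is the third value]
c or a = True or False = True
(c or a) implies b = True implies U = U
((c or a) implies b) or b = U or U = U
(b implies a) and (((c or a) implies b) or b) = U and U = U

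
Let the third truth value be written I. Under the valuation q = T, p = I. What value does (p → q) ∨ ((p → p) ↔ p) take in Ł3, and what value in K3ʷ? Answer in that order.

T; I

In Ł3: p → q = I → T = T  [min(1, 1−½+1)]
p → p = I → I = T
(p → p) ↔ p = T ↔ I = I
(p → q) ∨ ((p → p) ↔ p) = T ∨ I = T
In K3ʷ: p → q = I → T = I  [any arg is the third value ⇒ result is the third value]
p → p = I → I = I
(p → p) ↔ p = I ↔ I = I
(p → q) ∨ ((p → p) ↔ p) = I ∨ I = I
They differ because Ł3 and K3ʷ treat I differently under the binary connectives.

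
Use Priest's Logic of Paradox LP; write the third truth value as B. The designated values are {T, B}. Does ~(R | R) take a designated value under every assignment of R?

No

Countermodel: R=T gives F, which is not designated.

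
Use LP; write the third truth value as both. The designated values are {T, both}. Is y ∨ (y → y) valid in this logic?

Yes

Every assignment of y over {T, both, F} gives a value in {T, both}.
In particular, with y=both: y ∨ (y → y) = both.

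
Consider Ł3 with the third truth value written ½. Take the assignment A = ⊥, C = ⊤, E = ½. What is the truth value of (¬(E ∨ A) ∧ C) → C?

E ∨ A = ½ ∨ ⊥ = ½
¬(E ∨ A) = ¬½ = ½
¬(E ∨ A) ∧ C = ½ ∧ ⊤ = ½
(¬(E ∨ A) ∧ C) → C = ½ → ⊤ = ⊤  [min(1, 1−½+1)]

⊤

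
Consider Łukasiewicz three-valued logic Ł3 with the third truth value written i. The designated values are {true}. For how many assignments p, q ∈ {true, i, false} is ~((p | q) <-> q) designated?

1

Designated under: (p=true, q=false).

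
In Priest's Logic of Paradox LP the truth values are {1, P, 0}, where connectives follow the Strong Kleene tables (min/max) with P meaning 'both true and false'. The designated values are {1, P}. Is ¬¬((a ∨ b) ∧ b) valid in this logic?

Countermodel: a=1, b=0 gives 0, which is not designated.

No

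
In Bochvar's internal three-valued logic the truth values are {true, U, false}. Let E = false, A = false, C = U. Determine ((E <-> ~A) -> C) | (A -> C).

~A = ~false = true
E <-> ~A = false <-> true = false
(E <-> ~A) -> C = false -> U = U
A -> C = false -> U = U
((E <-> ~A) -> C) | (A -> C) = U | U = U

U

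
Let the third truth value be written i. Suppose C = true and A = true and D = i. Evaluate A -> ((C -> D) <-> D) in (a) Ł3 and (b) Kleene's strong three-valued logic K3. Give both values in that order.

In Ł3: C -> D = true -> i = i  [min(1, 1−1+½)]
(C -> D) <-> D = i <-> i = true
A -> ((C -> D) <-> D) = true -> true = true
In Kleene's strong three-valued logic K3: C -> D = true -> i = i  [~true | i]
(C -> D) <-> D = i <-> i = i
A -> ((C -> D) <-> D) = true -> i = i
They differ because Ł3 and Kleene's strong three-valued logic K3 treat i differently under implication.

true; i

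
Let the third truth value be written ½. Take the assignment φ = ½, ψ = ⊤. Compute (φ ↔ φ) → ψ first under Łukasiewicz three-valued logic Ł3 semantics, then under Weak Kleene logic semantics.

In Łukasiewicz three-valued logic Ł3: φ ↔ φ = ½ ↔ ½ = ⊤
(φ ↔ φ) → ψ = ⊤ → ⊤ = ⊤
In Weak Kleene logic: φ ↔ φ = ½ ↔ ½ = ½
(φ ↔ φ) → ψ = ½ → ⊤ = ½  [any arg is the third value ⇒ result is the third value]
They differ because Łukasiewicz three-valued logic Ł3 and Weak Kleene logic treat ½ differently under the binary connectives.

⊤; ½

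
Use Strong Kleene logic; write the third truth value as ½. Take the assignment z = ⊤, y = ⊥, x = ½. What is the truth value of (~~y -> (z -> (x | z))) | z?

~y = ~⊥ = ⊤
~~y = ~⊤ = ⊥
x | z = ½ | ⊤ = ⊤
z -> (x | z) = ⊤ -> ⊤ = ⊤
~~y -> (z -> (x | z)) = ⊥ -> ⊤ = ⊤
(~~y -> (z -> (x | z))) | z = ⊤ | ⊤ = ⊤

⊤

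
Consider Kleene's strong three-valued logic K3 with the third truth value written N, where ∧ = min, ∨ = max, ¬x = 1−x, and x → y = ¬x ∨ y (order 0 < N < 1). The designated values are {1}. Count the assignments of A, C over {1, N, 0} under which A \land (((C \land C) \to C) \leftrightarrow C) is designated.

Designated under: (A=1, C=1).

1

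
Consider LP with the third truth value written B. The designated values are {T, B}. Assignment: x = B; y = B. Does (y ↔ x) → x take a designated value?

Yes

y ↔ x = B ↔ B = B
(y ↔ x) → x = B → B = B  [¬B ∨ B]
B ∈ {T, B}.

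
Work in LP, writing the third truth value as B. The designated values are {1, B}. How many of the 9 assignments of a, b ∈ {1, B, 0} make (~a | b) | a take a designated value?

9

Of the 9 assignments, 9 give a value in {1, B}.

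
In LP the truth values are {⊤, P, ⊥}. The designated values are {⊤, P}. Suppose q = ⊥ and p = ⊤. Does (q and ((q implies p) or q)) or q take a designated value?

No

q implies p = ⊥ implies ⊤ = ⊤
(q implies p) or q = ⊤ or ⊥ = ⊤
q and ((q implies p) or q) = ⊥ and ⊤ = ⊥
(q and ((q implies p) or q)) or q = ⊥ or ⊥ = ⊥
⊥ ∉ {⊤, P}.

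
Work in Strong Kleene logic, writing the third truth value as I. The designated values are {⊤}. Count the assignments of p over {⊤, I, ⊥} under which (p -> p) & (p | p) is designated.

1

p=⊤: ⊤ ✓
p=I: I ·
p=⊥: ⊥ ·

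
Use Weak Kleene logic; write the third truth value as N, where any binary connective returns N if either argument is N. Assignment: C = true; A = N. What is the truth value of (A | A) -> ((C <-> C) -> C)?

A | A = N | N = N
C <-> C = true <-> true = true
(C <-> C) -> C = true -> true = true
(A | A) -> ((C <-> C) -> C) = N -> true = N  [any arg is the third value ⇒ result is the third value]

N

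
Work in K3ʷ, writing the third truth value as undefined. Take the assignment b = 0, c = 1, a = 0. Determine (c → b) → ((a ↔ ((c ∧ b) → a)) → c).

1

c → b = 1 → 0 = 0
c ∧ b = 1 ∧ 0 = 0
(c ∧ b) → a = 0 → 0 = 1
a ↔ ((c ∧ b) → a) = 0 ↔ 1 = 0
(a ↔ ((c ∧ b) → a)) → c = 0 → 1 = 1
(c → b) → ((a ↔ ((c ∧ b) → a)) → c) = 0 → 1 = 1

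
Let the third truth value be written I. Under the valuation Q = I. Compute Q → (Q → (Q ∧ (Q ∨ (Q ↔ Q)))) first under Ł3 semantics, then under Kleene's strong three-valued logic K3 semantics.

In Ł3: Q ↔ Q = I ↔ I = ⊤  [1 − |½−½|]
Q ∨ (Q ↔ Q) = I ∨ ⊤ = ⊤
Q ∧ (Q ∨ (Q ↔ Q)) = I ∧ ⊤ = I
Q → (Q ∧ (Q ∨ (Q ↔ Q))) = I → I = ⊤
Q → (Q → (Q ∧ (Q ∨ (Q ↔ Q)))) = I → ⊤ = ⊤
In Kleene's strong three-valued logic K3: Q ↔ Q = I ↔ I = I
Q ∨ (Q ↔ Q) = I ∨ I = I
Q ∧ (Q ∨ (Q ↔ Q)) = I ∧ I = I
Q → (Q ∧ (Q ∨ (Q ↔ Q))) = I → I = I  [¬I ∨ I]
Q → (Q → (Q ∧ (Q ∨ (Q ↔ Q)))) = I → I = I
They differ because Ł3 and Kleene's strong three-valued logic K3 treat I differently under implication.

⊤; I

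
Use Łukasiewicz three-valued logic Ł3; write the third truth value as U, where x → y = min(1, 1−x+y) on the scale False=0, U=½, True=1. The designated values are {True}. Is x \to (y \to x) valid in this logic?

Every assignment of x, y over {True, U, False} gives a value in {True}.
In particular, with x=U, y=U: x \to (y \to x) = True.

Yes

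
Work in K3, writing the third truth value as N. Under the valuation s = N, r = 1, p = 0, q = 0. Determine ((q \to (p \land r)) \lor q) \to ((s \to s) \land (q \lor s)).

p \land r = 0 \land 1 = 0
q \to (p \land r) = 0 \to 0 = 1
(q \to (p \land r)) \lor q = 1 \lor 0 = 1
s \to s = N \to N = N  [\lnot N \lor N]
q \lor s = 0 \lor N = N
(s \to s) \land (q \lor s) = N \land N = N
((q \to (p \land r)) \lor q) \to ((s \to s) \land (q \lor s)) = 1 \to N = N

N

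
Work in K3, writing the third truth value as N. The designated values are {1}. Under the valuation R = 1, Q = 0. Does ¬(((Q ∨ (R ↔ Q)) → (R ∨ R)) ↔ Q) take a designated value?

R ↔ Q = 1 ↔ 0 = 0
Q ∨ (R ↔ Q) = 0 ∨ 0 = 0
R ∨ R = 1 ∨ 1 = 1
(Q ∨ (R ↔ Q)) → (R ∨ R) = 0 → 1 = 1
((Q ∨ (R ↔ Q)) → (R ∨ R)) ↔ Q = 1 ↔ 0 = 0
¬(((Q ∨ (R ↔ Q)) → (R ∨ R)) ↔ Q) = ¬0 = 1
1 ∈ {1}.

Yes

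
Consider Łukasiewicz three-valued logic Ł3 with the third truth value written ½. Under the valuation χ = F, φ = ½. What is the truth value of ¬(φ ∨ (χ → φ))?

F

χ → φ = F → ½ = T  [min(1, 1−0+½)]
φ ∨ (χ → φ) = ½ ∨ T = T
¬(φ ∨ (χ → φ)) = ¬T = F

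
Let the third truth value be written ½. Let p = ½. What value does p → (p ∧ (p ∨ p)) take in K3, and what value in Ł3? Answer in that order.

½; ⊤

In K3: p ∨ p = ½ ∨ ½ = ½
p ∧ (p ∨ p) = ½ ∧ ½ = ½
p → (p ∧ (p ∨ p)) = ½ → ½ = ½  [¬½ ∨ ½]
In Ł3: p ∨ p = ½ ∨ ½ = ½
p ∧ (p ∨ p) = ½ ∧ ½ = ½
p → (p ∧ (p ∨ p)) = ½ → ½ = ⊤  [min(1, 1−½+½)]
They differ because K3 and Ł3 treat ½ differently under implication.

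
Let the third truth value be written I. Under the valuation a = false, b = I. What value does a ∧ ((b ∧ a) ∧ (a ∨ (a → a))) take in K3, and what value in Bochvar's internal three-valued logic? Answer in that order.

In K3: b ∧ a = I ∧ false = false
a → a = false → false = true
a ∨ (a → a) = false ∨ true = true
(b ∧ a) ∧ (a ∨ (a → a)) = false ∧ true = false
a ∧ ((b ∧ a) ∧ (a ∨ (a → a))) = false ∧ false = false
In Bochvar's internal three-valued logic: b ∧ a = I ∧ false = I
a → a = false → false = true
a ∨ (a → a) = false ∨ true = true
(b ∧ a) ∧ (a ∨ (a → a)) = I ∧ true = I
a ∧ ((b ∧ a) ∧ (a ∨ (a → a))) = false ∧ I = I
They differ because K3 and Bochvar's internal three-valued logic treat I differently under the binary connectives.

false; I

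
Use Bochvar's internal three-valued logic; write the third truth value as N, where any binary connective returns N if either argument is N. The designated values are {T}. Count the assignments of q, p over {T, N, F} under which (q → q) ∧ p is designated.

Designated under: (q=T, p=T); (q=F, p=T).

2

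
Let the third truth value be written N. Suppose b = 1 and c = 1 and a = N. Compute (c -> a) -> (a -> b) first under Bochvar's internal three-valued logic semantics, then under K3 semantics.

In Bochvar's internal three-valued logic: c -> a = 1 -> N = N  [any arg is the third value ⇒ result is the third value]
a -> b = N -> 1 = N
(c -> a) -> (a -> b) = N -> N = N
In K3: c -> a = 1 -> N = N  [~1 | N]
a -> b = N -> 1 = 1
(c -> a) -> (a -> b) = N -> 1 = 1
They differ because Bochvar's internal three-valued logic and K3 treat N differently under the binary connectives.

N; 1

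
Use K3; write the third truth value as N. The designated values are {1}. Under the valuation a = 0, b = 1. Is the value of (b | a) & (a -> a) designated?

b | a = 1 | 0 = 1
a -> a = 0 -> 0 = 1
(b | a) & (a -> a) = 1 & 1 = 1
1 ∈ {1}.

Yes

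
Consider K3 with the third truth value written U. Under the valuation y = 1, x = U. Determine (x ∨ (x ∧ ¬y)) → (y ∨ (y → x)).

¬y = ¬1 = 0
x ∧ ¬y = U ∧ 0 = 0
x ∨ (x ∧ ¬y) = U ∨ 0 = U
y → x = 1 → U = U  [¬1 ∨ U]
y ∨ (y → x) = 1 ∨ U = 1
(x ∨ (x ∧ ¬y)) → (y ∨ (y → x)) = U → 1 = 1

1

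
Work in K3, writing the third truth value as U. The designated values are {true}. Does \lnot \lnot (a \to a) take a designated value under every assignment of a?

Countermodel: a=U gives U, which is not designated.

No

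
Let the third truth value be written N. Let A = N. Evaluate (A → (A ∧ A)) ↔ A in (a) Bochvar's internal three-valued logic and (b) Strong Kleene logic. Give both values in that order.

N; N

In Bochvar's internal three-valued logic: A ∧ A = N ∧ N = N
A → (A ∧ A) = N → N = N  [any arg is the third value ⇒ result is the third value]
(A → (A ∧ A)) ↔ A = N ↔ N = N
In Strong Kleene logic: A ∧ A = N ∧ N = N
A → (A ∧ A) = N → N = N  [¬N ∨ N]
(A → (A ∧ A)) ↔ A = N ↔ N = N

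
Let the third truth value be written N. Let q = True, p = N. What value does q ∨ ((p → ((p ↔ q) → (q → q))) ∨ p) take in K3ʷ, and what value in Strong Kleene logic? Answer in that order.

In K3ʷ: p ↔ q = N ↔ True = N
q → q = True → True = True
(p ↔ q) → (q → q) = N → True = N
p → ((p ↔ q) → (q → q)) = N → N = N
(p → ((p ↔ q) → (q → q))) ∨ p = N ∨ N = N
q ∨ ((p → ((p ↔ q) → (q → q))) ∨ p) = True ∨ N = N
In Strong Kleene logic: p ↔ q = N ↔ True = N
q → q = True → True = True
(p ↔ q) → (q → q) = N → True = True
p → ((p ↔ q) → (q → q)) = N → True = True
(p → ((p ↔ q) → (q → q))) ∨ p = True ∨ N = True
q ∨ ((p → ((p ↔ q) → (q → q))) ∨ p) = True ∨ True = True
They differ because K3ʷ and Strong Kleene logic treat N differently under the binary connectives.

N; True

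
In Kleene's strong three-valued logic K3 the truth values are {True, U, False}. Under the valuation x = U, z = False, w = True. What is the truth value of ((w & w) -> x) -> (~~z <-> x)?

w & w = True & True = True
(w & w) -> x = True -> U = U  [~True | U]
~z = ~False = True
~~z = ~True = False
~~z <-> x = False <-> U = U
((w & w) -> x) -> (~~z <-> x) = U -> U = U

U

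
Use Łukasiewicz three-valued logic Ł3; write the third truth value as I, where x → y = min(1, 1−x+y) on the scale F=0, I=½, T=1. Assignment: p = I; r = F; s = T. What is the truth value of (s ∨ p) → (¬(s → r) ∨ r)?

T

s ∨ p = T ∨ I = T
s → r = T → F = F
¬(s → r) = ¬F = T
¬(s → r) ∨ r = T ∨ F = T
(s ∨ p) → (¬(s → r) ∨ r) = T → T = T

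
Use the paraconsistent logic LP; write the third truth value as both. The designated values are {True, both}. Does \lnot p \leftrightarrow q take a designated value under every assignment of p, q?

Countermodel: p=True, q=True gives False, which is not designated.

No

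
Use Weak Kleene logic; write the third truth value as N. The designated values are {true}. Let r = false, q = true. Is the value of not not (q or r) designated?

Yes

q or r = true or false = true
not (q or r) = not true = false
not not (q or r) = not false = true
true ∈ {true}.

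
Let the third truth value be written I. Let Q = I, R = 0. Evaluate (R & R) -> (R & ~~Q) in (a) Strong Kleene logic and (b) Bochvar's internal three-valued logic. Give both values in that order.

In Strong Kleene logic: R & R = 0 & 0 = 0
~Q = ~I = I
~~Q = ~I = I
R & ~~Q = 0 & I = 0
(R & R) -> (R & ~~Q) = 0 -> 0 = 1
In Bochvar's internal three-valued logic: R & R = 0 & 0 = 0
~Q = ~I = I
~~Q = ~I = I
R & ~~Q = 0 & I = I
(R & R) -> (R & ~~Q) = 0 -> I = I  [any arg is the third value ⇒ result is the third value]
They differ because Strong Kleene logic and Bochvar's internal three-valued logic treat I differently under the binary connectives.

1; I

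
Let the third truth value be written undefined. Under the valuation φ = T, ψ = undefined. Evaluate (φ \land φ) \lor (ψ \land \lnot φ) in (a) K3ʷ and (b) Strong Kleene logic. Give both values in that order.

In K3ʷ: φ \land φ = T \land T = T
\lnot φ = \lnot T = F
ψ \land \lnot φ = undefined \land F = undefined
(φ \land φ) \lor (ψ \land \lnot φ) = T \lor undefined = undefined
In Strong Kleene logic: φ \land φ = T \land T = T
\lnot φ = \lnot T = F
ψ \land \lnot φ = undefined \land F = F
(φ \land φ) \lor (ψ \land \lnot φ) = T \lor F = T
They differ because K3ʷ and Strong Kleene logic treat undefined differently under the binary connectives.

undefined; T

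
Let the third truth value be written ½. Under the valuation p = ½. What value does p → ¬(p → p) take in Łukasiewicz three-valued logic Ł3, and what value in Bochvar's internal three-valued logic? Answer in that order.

In Łukasiewicz three-valued logic Ł3: p → p = ½ → ½ = ⊤  [min(1, 1−½+½)]
¬(p → p) = ¬⊤ = ⊥
p → ¬(p → p) = ½ → ⊥ = ½
In Bochvar's internal three-valued logic: p → p = ½ → ½ = ½  [any arg is the third value ⇒ result is the third value]
¬(p → p) = ¬½ = ½
p → ¬(p → p) = ½ → ½ = ½

½; ½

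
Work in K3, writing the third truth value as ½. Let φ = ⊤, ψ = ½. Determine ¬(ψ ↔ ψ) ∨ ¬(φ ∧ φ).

½

ψ ↔ ψ = ½ ↔ ½ = ½
¬(ψ ↔ ψ) = ¬½ = ½
φ ∧ φ = ⊤ ∧ ⊤ = ⊤
¬(φ ∧ φ) = ¬⊤ = ⊥
¬(ψ ↔ ψ) ∨ ¬(φ ∧ φ) = ½ ∨ ⊥ = ½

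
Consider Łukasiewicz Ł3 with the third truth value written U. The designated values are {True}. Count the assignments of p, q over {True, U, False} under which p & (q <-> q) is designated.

Designated under: (p=True, q=True); (p=True, q=U); (p=True, q=False).

3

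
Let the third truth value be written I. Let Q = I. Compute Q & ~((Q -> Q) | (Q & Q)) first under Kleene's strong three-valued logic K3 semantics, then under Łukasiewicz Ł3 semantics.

In Kleene's strong three-valued logic K3: Q -> Q = I -> I = I
Q & Q = I & I = I
(Q -> Q) | (Q & Q) = I | I = I
~((Q -> Q) | (Q & Q)) = ~I = I
Q & ~((Q -> Q) | (Q & Q)) = I & I = I
In Łukasiewicz Ł3: Q -> Q = I -> I = T  [min(1, 1−½+½)]
Q & Q = I & I = I
(Q -> Q) | (Q & Q) = T | I = T
~((Q -> Q) | (Q & Q)) = ~T = F
Q & ~((Q -> Q) | (Q & Q)) = I & F = F
They differ because Kleene's strong three-valued logic K3 and Łukasiewicz Ł3 treat I differently under implication.

I; F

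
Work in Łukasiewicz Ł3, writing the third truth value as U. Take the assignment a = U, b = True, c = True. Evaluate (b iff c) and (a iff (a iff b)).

True

b iff c = True iff True = True
a iff b = U iff True = U
a iff (a iff b) = U iff U = True
(b iff c) and (a iff (a iff b)) = True and True = True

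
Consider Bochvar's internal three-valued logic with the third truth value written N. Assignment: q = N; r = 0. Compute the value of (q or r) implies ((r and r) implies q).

N

q or r = N or 0 = N
r and r = 0 and 0 = 0
(r and r) implies q = 0 implies N = N  [any arg is the third value ⇒ result is the third value]
(q or r) implies ((r and r) implies q) = N implies N = N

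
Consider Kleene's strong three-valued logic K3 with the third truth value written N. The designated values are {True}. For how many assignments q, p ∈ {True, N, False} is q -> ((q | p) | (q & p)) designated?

Of the 9 assignments, 7 give a value in {True}.

7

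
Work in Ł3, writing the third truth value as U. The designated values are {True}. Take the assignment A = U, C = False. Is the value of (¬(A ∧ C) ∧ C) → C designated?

Yes

A ∧ C = U ∧ False = False
¬(A ∧ C) = ¬False = True
¬(A ∧ C) ∧ C = True ∧ False = False
(¬(A ∧ C) ∧ C) → C = False → False = True
True ∈ {True}.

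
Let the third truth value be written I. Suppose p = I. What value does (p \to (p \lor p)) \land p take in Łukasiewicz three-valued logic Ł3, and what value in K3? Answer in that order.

In Łukasiewicz three-valued logic Ł3: p \lor p = I \lor I = I
p \to (p \lor p) = I \to I = T  [min(1, 1−½+½)]
(p \to (p \lor p)) \land p = T \land I = I
In K3: p \lor p = I \lor I = I
p \to (p \lor p) = I \to I = I  [\lnot I \lor I]
(p \to (p \lor p)) \land p = I \land I = I

I; I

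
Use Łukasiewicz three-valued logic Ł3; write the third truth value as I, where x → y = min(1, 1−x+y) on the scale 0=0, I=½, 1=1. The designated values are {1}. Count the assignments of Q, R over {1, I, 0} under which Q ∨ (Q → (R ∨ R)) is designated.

8

Of the 9 assignments, 8 give a value in {1}.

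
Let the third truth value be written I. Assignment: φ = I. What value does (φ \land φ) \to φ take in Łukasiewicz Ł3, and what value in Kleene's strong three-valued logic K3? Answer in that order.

In Łukasiewicz Ł3: φ \land φ = I \land I = I
(φ \land φ) \to φ = I \to I = 1  [min(1, 1−½+½)]
In Kleene's strong three-valued logic K3: φ \land φ = I \land I = I
(φ \land φ) \to φ = I \to I = I
They differ because Łukasiewicz Ł3 and Kleene's strong three-valued logic K3 treat I differently under implication.

1; I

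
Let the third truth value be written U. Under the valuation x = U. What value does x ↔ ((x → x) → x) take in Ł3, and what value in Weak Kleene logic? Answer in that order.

In Ł3: x → x = U → U = 1
(x → x) → x = 1 → U = U
x ↔ ((x → x) → x) = U ↔ U = 1
In Weak Kleene logic: x → x = U → U = U
(x → x) → x = U → U = U
x ↔ ((x → x) → x) = U ↔ U = U
They differ because Ł3 and Weak Kleene logic treat U differently under the binary connectives.

1; U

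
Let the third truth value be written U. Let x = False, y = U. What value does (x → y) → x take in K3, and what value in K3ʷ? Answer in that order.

False; U

In K3: x → y = False → U = True
(x → y) → x = True → False = False
In K3ʷ: x → y = False → U = U
(x → y) → x = U → False = U
They differ because K3 and K3ʷ treat U differently under the binary connectives.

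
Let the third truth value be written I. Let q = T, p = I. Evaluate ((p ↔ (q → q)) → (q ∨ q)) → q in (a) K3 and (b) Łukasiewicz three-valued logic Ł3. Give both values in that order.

In K3: q → q = T → T = T
p ↔ (q → q) = I ↔ T = I
q ∨ q = T ∨ T = T
(p ↔ (q → q)) → (q ∨ q) = I → T = T  [¬I ∨ T]
((p ↔ (q → q)) → (q ∨ q)) → q = T → T = T
In Łukasiewicz three-valued logic Ł3: q → q = T → T = T
p ↔ (q → q) = I ↔ T = I  [1 − |½−1|]
q ∨ q = T ∨ T = T
(p ↔ (q → q)) → (q ∨ q) = I → T = T
((p ↔ (q → q)) → (q ∨ q)) → q = T → T = T

T; T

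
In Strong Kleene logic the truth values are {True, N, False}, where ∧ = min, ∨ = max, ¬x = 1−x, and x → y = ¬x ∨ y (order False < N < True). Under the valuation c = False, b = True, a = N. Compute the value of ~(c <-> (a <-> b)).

a <-> b = N <-> True = N
c <-> (a <-> b) = False <-> N = N
~(c <-> (a <-> b)) = ~N = N

N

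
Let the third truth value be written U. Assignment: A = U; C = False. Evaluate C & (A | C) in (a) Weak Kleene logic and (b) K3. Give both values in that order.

U; False

In Weak Kleene logic: A | C = U | False = U
C & (A | C) = False & U = U
In K3: A | C = U | False = U
C & (A | C) = False & U = False
They differ because Weak Kleene logic and K3 treat U differently under the binary connectives.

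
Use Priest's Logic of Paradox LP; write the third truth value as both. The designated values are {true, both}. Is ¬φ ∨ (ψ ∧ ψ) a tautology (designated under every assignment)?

No

Countermodel: φ=true, ψ=false gives false, which is not designated.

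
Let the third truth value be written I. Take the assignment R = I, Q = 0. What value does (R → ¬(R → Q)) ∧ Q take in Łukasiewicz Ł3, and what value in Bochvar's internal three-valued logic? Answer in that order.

0; I

In Łukasiewicz Ł3: R → Q = I → 0 = I  [min(1, 1−½+0)]
¬(R → Q) = ¬I = I
R → ¬(R → Q) = I → I = 1
(R → ¬(R → Q)) ∧ Q = 1 ∧ 0 = 0
In Bochvar's internal three-valued logic: R → Q = I → 0 = I
¬(R → Q) = ¬I = I
R → ¬(R → Q) = I → I = I
(R → ¬(R → Q)) ∧ Q = I ∧ 0 = I
They differ because Łukasiewicz Ł3 and Bochvar's internal three-valued logic treat I differently under the binary connectives.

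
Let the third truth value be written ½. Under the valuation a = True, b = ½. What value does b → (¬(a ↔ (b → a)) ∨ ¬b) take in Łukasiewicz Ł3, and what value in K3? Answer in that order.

In Łukasiewicz Ł3: b → a = ½ → True = True  [min(1, 1−½+1)]
a ↔ (b → a) = True ↔ True = True
¬(a ↔ (b → a)) = ¬True = False
¬b = ¬½ = ½
¬(a ↔ (b → a)) ∨ ¬b = False ∨ ½ = ½
b → (¬(a ↔ (b → a)) ∨ ¬b) = ½ → ½ = True
In K3: b → a = ½ → True = True  [¬½ ∨ True]
a ↔ (b → a) = True ↔ True = True
¬(a ↔ (b → a)) = ¬True = False
¬b = ¬½ = ½
¬(a ↔ (b → a)) ∨ ¬b = False ∨ ½ = ½
b → (¬(a ↔ (b → a)) ∨ ¬b) = ½ → ½ = ½
They differ because Łukasiewicz Ł3 and K3 treat ½ differently under implication.

True; ½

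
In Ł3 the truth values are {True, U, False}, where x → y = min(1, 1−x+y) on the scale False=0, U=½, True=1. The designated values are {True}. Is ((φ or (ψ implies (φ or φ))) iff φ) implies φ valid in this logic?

Countermodel: φ=U, ψ=True gives U, which is not designated.

No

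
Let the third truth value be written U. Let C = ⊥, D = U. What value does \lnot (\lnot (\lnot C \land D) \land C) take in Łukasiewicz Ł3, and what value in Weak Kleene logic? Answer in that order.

⊤; U

In Łukasiewicz Ł3: \lnot C = \lnot ⊥ = ⊤
\lnot C \land D = ⊤ \land U = U
\lnot (\lnot C \land D) = \lnot U = U
\lnot (\lnot C \land D) \land C = U \land ⊥ = ⊥
\lnot (\lnot (\lnot C \land D) \land C) = \lnot ⊥ = ⊤
In Weak Kleene logic: \lnot C = \lnot ⊥ = ⊤
\lnot C \land D = ⊤ \land U = U
\lnot (\lnot C \land D) = \lnot U = U
\lnot (\lnot C \land D) \land C = U \land ⊥ = U
\lnot (\lnot (\lnot C \land D) \land C) = \lnot U = U
They differ because Łukasiewicz Ł3 and Weak Kleene logic treat U differently under the binary connectives.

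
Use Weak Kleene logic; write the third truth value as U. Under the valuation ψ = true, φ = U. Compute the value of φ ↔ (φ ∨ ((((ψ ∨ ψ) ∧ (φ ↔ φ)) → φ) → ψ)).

ψ ∨ ψ = true ∨ true = true
φ ↔ φ = U ↔ U = U
(ψ ∨ ψ) ∧ (φ ↔ φ) = true ∧ U = U
((ψ ∨ ψ) ∧ (φ ↔ φ)) → φ = U → U = U  [any arg is the third value ⇒ result is the third value]
(((ψ ∨ ψ) ∧ (φ ↔ φ)) → φ) → ψ = U → true = U
φ ∨ ((((ψ ∨ ψ) ∧ (φ ↔ φ)) → φ) → ψ) = U ∨ U = U
φ ↔ (φ ∨ ((((ψ ∨ ψ) ∧ (φ ↔ φ)) → φ) → ψ)) = U ↔ U = U

U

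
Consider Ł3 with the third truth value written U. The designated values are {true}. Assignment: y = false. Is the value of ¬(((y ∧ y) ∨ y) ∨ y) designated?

y ∧ y = false ∧ false = false
(y ∧ y) ∨ y = false ∨ false = false
((y ∧ y) ∨ y) ∨ y = false ∨ false = false
¬(((y ∧ y) ∨ y) ∨ y) = ¬false = true
true ∈ {true}.

Yes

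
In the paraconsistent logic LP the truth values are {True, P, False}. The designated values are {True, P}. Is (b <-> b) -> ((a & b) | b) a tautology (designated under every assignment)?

No

Countermodel: b=False, a=True gives False, which is not designated.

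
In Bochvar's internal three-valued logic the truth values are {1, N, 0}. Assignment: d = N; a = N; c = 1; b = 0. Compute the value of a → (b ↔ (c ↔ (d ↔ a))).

d ↔ a = N ↔ N = N
c ↔ (d ↔ a) = 1 ↔ N = N
b ↔ (c ↔ (d ↔ a)) = 0 ↔ N = N
a → (b ↔ (c ↔ (d ↔ a))) = N → N = N  [any arg is the third value ⇒ result is the third value]

N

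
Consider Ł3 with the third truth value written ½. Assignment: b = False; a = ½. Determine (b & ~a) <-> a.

½

~a = ~½ = ½
b & ~a = False & ½ = False
(b & ~a) <-> a = False <-> ½ = ½  [1 − |0−½|]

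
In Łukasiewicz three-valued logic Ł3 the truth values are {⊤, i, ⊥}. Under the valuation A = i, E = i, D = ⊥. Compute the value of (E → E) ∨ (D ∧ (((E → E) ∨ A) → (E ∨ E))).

E → E = i → i = ⊤  [min(1, 1−½+½)]
E → E = i → i = ⊤
(E → E) ∨ A = ⊤ ∨ i = ⊤
E ∨ E = i ∨ i = i
((E → E) ∨ A) → (E ∨ E) = ⊤ → i = i
D ∧ (((E → E) ∨ A) → (E ∨ E)) = ⊥ ∧ i = ⊥
(E → E) ∨ (D ∧ (((E → E) ∨ A) → (E ∨ E))) = ⊤ ∨ ⊥ = ⊤

⊤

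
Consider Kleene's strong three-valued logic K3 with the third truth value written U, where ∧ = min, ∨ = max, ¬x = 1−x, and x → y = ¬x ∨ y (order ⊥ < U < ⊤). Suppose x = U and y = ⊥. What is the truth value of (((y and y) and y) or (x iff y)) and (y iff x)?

y and y = ⊥ and ⊥ = ⊥
(y and y) and y = ⊥ and ⊥ = ⊥
x iff y = U iff ⊥ = U
((y and y) and y) or (x iff y) = ⊥ or U = U
y iff x = ⊥ iff U = U
(((y and y) and y) or (x iff y)) and (y iff x) = U and U = U

U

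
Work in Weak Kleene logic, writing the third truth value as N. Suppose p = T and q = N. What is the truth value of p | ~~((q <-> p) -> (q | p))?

N

q <-> p = N <-> T = N
q | p = N | T = N
(q <-> p) -> (q | p) = N -> N = N
~((q <-> p) -> (q | p)) = ~N = N
~~((q <-> p) -> (q | p)) = ~N = N
p | ~~((q <-> p) -> (q | p)) = T | N = N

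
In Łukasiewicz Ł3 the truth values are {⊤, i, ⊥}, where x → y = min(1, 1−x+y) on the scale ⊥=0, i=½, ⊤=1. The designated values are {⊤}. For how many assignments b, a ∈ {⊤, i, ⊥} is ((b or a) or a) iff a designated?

6

Of the 9 assignments, 6 give a value in {⊤}.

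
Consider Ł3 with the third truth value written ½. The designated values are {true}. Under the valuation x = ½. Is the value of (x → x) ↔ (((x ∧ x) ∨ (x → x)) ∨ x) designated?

Yes

x → x = ½ → ½ = true  [min(1, 1−½+½)]
x ∧ x = ½ ∧ ½ = ½
x → x = ½ → ½ = true
(x ∧ x) ∨ (x → x) = ½ ∨ true = true
((x ∧ x) ∨ (x → x)) ∨ x = true ∨ ½ = true
(x → x) ↔ (((x ∧ x) ∨ (x → x)) ∨ x) = true ↔ true = true
true ∈ {true}.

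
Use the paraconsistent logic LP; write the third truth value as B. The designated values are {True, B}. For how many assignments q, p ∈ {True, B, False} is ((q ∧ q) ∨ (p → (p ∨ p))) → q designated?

7

Of the 9 assignments, 7 give a value in {True, B}.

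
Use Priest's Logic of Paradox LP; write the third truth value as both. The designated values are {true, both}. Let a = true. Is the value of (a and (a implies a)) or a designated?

a implies a = true implies true = true
a and (a implies a) = true and true = true
(a and (a implies a)) or a = true or true = true
true ∈ {true, both}.

Yes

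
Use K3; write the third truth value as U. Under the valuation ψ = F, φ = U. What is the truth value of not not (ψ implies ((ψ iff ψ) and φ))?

T

ψ iff ψ = F iff F = T
(ψ iff ψ) and φ = T and U = U
ψ implies ((ψ iff ψ) and φ) = F implies U = T  [not F or U]
not (ψ implies ((ψ iff ψ) and φ)) = not T = F
not not (ψ implies ((ψ iff ψ) and φ)) = not F = T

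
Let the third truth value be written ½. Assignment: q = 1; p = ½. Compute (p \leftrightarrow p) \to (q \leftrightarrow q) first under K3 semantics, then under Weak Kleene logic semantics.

In K3: p \leftrightarrow p = ½ \leftrightarrow ½ = ½
q \leftrightarrow q = 1 \leftrightarrow 1 = 1
(p \leftrightarrow p) \to (q \leftrightarrow q) = ½ \to 1 = 1
In Weak Kleene logic: p \leftrightarrow p = ½ \leftrightarrow ½ = ½
q \leftrightarrow q = 1 \leftrightarrow 1 = 1
(p \leftrightarrow p) \to (q \leftrightarrow q) = ½ \to 1 = ½
They differ because K3 and Weak Kleene logic treat ½ differently under the binary connectives.

1; ½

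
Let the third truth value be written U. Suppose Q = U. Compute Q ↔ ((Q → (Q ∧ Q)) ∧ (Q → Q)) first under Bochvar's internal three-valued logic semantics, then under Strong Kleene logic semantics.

U; U

In Bochvar's internal three-valued logic: Q ∧ Q = U ∧ U = U
Q → (Q ∧ Q) = U → U = U  [any arg is the third value ⇒ result is the third value]
Q → Q = U → U = U
(Q → (Q ∧ Q)) ∧ (Q → Q) = U ∧ U = U
Q ↔ ((Q → (Q ∧ Q)) ∧ (Q → Q)) = U ↔ U = U
In Strong Kleene logic: Q ∧ Q = U ∧ U = U
Q → (Q ∧ Q) = U → U = U  [¬U ∨ U]
Q → Q = U → U = U
(Q → (Q ∧ Q)) ∧ (Q → Q) = U ∧ U = U
Q ↔ ((Q → (Q ∧ Q)) ∧ (Q → Q)) = U ↔ U = U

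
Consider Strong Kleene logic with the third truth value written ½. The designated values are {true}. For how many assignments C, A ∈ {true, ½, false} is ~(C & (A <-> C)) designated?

4

Designated under: (C=true, A=false); (C=false, A=true); (C=false, A=½); (C=false, A=false).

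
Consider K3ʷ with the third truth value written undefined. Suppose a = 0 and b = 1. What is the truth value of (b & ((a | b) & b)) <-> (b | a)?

a | b = 0 | 1 = 1
(a | b) & b = 1 & 1 = 1
b & ((a | b) & b) = 1 & 1 = 1
b | a = 1 | 0 = 1
(b & ((a | b) & b)) <-> (b | a) = 1 <-> 1 = 1

1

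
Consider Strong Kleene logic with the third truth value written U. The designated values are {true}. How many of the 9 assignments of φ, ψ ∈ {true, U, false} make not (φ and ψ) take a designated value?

Of the 9 assignments, 5 give a value in {true}.

5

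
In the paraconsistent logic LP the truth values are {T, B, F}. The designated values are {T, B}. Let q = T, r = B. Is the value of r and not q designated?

No

not q = not T = F
r and not q = B and F = F
F ∉ {T, B}.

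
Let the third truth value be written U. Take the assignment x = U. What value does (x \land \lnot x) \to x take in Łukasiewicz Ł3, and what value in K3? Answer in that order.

In Łukasiewicz Ł3: \lnot x = \lnot U = U
x \land \lnot x = U \land U = U
(x \land \lnot x) \to x = U \to U = T
In K3: \lnot x = \lnot U = U
x \land \lnot x = U \land U = U
(x \land \lnot x) \to x = U \to U = U
They differ because Łukasiewicz Ł3 and K3 treat U differently under implication.

T; U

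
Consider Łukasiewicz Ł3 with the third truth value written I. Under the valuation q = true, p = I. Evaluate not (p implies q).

false

p implies q = I implies true = true
not (p implies q) = not true = false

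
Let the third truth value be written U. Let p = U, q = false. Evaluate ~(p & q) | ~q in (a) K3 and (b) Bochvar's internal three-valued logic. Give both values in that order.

In K3: p & q = U & false = false
~(p & q) = ~false = true
~q = ~false = true
~(p & q) | ~q = true | true = true
In Bochvar's internal three-valued logic: p & q = U & false = U
~(p & q) = ~U = U
~q = ~false = true
~(p & q) | ~q = U | true = U
They differ because K3 and Bochvar's internal three-valued logic treat U differently under the binary connectives.

true; U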